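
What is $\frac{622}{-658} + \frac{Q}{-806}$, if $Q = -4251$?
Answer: $\frac{88301}{20398} \approx 4.3289$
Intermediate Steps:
$\frac{622}{-658} + \frac{Q}{-806} = \frac{622}{-658} - \frac{4251}{-806} = 622 \left(- \frac{1}{658}\right) - - \frac{327}{62} = - \frac{311}{329} + \frac{327}{62} = \frac{88301}{20398}$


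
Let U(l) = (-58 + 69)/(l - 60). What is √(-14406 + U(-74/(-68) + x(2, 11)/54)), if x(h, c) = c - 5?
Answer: 2*I*√1165993739583/17993 ≈ 120.03*I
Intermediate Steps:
x(h, c) = -5 + c
U(l) = 11/(-60 + l)
√(-14406 + U(-74/(-68) + x(2, 11)/54)) = √(-14406 + 11/(-60 + (-74/(-68) + (-5 + 11)/54))) = √(-14406 + 11/(-60 + (-74*(-1/68) + 6*(1/54)))) = √(-14406 + 11/(-60 + (37/34 + ⅑))) = √(-14406 + 11/(-60 + 367/306)) = √(-14406 + 11/(-17993/306)) = √(-14406 + 11*(-306/17993)) = √(-14406 - 3366/17993) = √(-259210524/17993) = 2*I*√1165993739583/17993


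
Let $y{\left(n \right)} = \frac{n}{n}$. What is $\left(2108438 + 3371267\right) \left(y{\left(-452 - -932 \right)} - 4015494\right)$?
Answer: $-22003717069565$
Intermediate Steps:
$y{\left(n \right)} = 1$
$\left(2108438 + 3371267\right) \left(y{\left(-452 - -932 \right)} - 4015494\right) = \left(2108438 + 3371267\right) \left(1 - 4015494\right) = 5479705 \left(-4015493\right) = -22003717069565$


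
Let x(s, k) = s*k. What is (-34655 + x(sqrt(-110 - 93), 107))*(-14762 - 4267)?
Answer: 659449995 - 2036103*I*sqrt(203) ≈ 6.5945e+8 - 2.901e+7*I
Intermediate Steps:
x(s, k) = k*s
(-34655 + x(sqrt(-110 - 93), 107))*(-14762 - 4267) = (-34655 + 107*sqrt(-110 - 93))*(-14762 - 4267) = (-34655 + 107*sqrt(-203))*(-19029) = (-34655 + 107*(I*sqrt(203)))*(-19029) = (-34655 + 107*I*sqrt(203))*(-19029) = 659449995 - 2036103*I*sqrt(203)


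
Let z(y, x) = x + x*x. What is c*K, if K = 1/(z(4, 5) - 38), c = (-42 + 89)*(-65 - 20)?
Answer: 3995/8 ≈ 499.38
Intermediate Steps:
c = -3995 (c = 47*(-85) = -3995)
z(y, x) = x + x²
K = -⅛ (K = 1/(5*(1 + 5) - 38) = 1/(5*6 - 38) = 1/(30 - 38) = 1/(-8) = -⅛ ≈ -0.12500)
c*K = -3995*(-⅛) = 3995/8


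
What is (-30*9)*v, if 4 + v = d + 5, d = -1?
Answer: 0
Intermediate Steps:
v = 0 (v = -4 + (-1 + 5) = -4 + 4 = 0)
(-30*9)*v = -30*9*0 = -270*0 = 0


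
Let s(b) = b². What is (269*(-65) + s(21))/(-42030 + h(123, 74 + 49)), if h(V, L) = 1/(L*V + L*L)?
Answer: 515717352/1271743739 ≈ 0.40552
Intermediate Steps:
h(V, L) = 1/(L² + L*V) (h(V, L) = 1/(L*V + L²) = 1/(L² + L*V))
(269*(-65) + s(21))/(-42030 + h(123, 74 + 49)) = (269*(-65) + 21²)/(-42030 + 1/((74 + 49)*((74 + 49) + 123))) = (-17485 + 441)/(-42030 + 1/(123*(123 + 123))) = -17044/(-42030 + (1/123)/246) = -17044/(-42030 + (1/123)*(1/246)) = -17044/(-42030 + 1/30258) = -17044/(-1271743739/30258) = -17044*(-30258/1271743739) = 515717352/1271743739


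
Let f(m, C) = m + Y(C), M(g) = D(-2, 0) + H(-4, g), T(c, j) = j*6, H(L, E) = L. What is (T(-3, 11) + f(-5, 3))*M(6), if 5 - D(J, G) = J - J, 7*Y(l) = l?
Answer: 430/7 ≈ 61.429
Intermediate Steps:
T(c, j) = 6*j
Y(l) = l/7
D(J, G) = 5 (D(J, G) = 5 - (J - J) = 5 - 1*0 = 5 + 0 = 5)
M(g) = 1 (M(g) = 5 - 4 = 1)
f(m, C) = m + C/7
(T(-3, 11) + f(-5, 3))*M(6) = (6*11 + (-5 + (⅐)*3))*1 = (66 + (-5 + 3/7))*1 = (66 - 32/7)*1 = (430/7)*1 = 430/7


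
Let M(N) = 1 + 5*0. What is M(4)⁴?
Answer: 1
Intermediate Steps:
M(N) = 1 (M(N) = 1 + 0 = 1)
M(4)⁴ = 1⁴ = 1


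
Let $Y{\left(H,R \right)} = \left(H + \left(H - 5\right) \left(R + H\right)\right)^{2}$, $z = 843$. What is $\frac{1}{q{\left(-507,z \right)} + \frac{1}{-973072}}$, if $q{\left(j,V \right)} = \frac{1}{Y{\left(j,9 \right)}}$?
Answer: $- \frac{63010763540034192}{64753498889} \approx -9.7309 \cdot 10^{5}$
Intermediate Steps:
$Y{\left(H,R \right)} = \left(H + \left(-5 + H\right) \left(H + R\right)\right)^{2}$
$q{\left(j,V \right)} = \frac{1}{\left(-45 + j^{2} + 5 j\right)^{2}}$ ($q{\left(j,V \right)} = \frac{1}{\left(j^{2} - 45 - 4 j + j 9\right)^{2}} = \frac{1}{\left(j^{2} - 45 - 4 j + 9 j\right)^{2}} = \frac{1}{\left(-45 + j^{2} + 5 j\right)^{2}}$)
$\frac{1}{q{\left(-507,z \right)} + \frac{1}{-973072}} = \frac{1}{\frac{1}{\left(-45 + \left(-507\right)^{2} + 5 \left(-507\right)\right)^{2}} + \frac{1}{-973072}} = \frac{1}{\frac{1}{\left(-45 + 257049 - 2535\right)^{2}} - \frac{1}{973072}} = \frac{1}{\frac{1}{64754471961} - \frac{1}{973072}} = \frac{1}{- \frac{64753498889}{63010763540034192}} = - \frac{63010763540034192}{64753498889}$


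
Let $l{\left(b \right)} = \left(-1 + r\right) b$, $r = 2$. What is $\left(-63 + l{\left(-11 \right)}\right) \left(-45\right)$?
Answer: $3330$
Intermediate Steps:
$l{\left(b \right)} = b$ ($l{\left(b \right)} = \left(-1 + 2\right) b = 1 b = b$)
$\left(-63 + l{\left(-11 \right)}\right) \left(-45\right) = \left(-63 - 11\right) \left(-45\right) = \left(-74\right) \left(-45\right) = 3330$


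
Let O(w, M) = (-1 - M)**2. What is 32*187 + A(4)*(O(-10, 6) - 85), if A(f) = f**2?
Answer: 5408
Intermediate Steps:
32*187 + A(4)*(O(-10, 6) - 85) = 32*187 + 4**2*((1 + 6)**2 - 85) = 5984 + 16*(7**2 - 85) = 5984 + 16*(49 - 85) = 5984 + 16*(-36) = 5984 - 576 = 5408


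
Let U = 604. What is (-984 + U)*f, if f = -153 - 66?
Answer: 83220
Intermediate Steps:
f = -219
(-984 + U)*f = (-984 + 604)*(-219) = -380*(-219) = 83220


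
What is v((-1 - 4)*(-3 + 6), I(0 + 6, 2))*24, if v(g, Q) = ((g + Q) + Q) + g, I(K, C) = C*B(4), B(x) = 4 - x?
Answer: -720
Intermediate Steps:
I(K, C) = 0 (I(K, C) = C*(4 - 1*4) = C*(4 - 4) = C*0 = 0)
v(g, Q) = 2*Q + 2*g (v(g, Q) = ((Q + g) + Q) + g = (g + 2*Q) + g = 2*Q + 2*g)
v((-1 - 4)*(-3 + 6), I(0 + 6, 2))*24 = (2*0 + 2*((-1 - 4)*(-3 + 6)))*24 = (0 + 2*(-5*3))*24 = (0 + 2*(-15))*24 = (0 - 30)*24 = -30*24 = -720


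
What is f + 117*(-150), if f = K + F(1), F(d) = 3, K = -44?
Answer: -17591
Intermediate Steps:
f = -41 (f = -44 + 3 = -41)
f + 117*(-150) = -41 + 117*(-150) = -41 - 17550 = -17591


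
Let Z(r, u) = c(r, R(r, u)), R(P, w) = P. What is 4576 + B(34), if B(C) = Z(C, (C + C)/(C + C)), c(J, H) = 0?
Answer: 4576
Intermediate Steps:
Z(r, u) = 0
B(C) = 0
4576 + B(34) = 4576 + 0 = 4576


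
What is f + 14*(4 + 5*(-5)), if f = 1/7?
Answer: -2057/7 ≈ -293.86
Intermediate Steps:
f = ⅐ ≈ 0.14286
f + 14*(4 + 5*(-5)) = ⅐ + 14*(4 + 5*(-5)) = ⅐ + 14*(4 - 25) = ⅐ + 14*(-21) = ⅐ - 294 = -2057/7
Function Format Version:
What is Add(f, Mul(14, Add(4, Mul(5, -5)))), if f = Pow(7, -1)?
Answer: Rational(-2057, 7) ≈ -293.86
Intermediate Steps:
f = Rational(1, 7) ≈ 0.14286
Add(f, Mul(14, Add(4, Mul(5, -5)))) = Add(Rational(1, 7), Mul(14, Add(4, Mul(5, -5)))) = Add(Rational(1, 7), Mul(14, Add(4, -25))) = Add(Rational(1, 7), Mul(14, -21)) = Add(Rational(1, 7), -294) = Rational(-2057, 7)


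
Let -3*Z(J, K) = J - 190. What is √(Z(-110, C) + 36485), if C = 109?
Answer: 3*√4065 ≈ 191.27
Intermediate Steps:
Z(J, K) = 190/3 - J/3 (Z(J, K) = -(J - 190)/3 = -(-190 + J)/3 = 190/3 - J/3)
√(Z(-110, C) + 36485) = √((190/3 - ⅓*(-110)) + 36485) = √((190/3 + 110/3) + 36485) = √(100 + 36485) = √36585 = 3*√4065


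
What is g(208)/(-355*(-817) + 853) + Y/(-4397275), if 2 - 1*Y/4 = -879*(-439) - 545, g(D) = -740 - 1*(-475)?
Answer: 447190868493/1279114530200 ≈ 0.34961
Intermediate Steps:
g(D) = -265 (g(D) = -740 + 475 = -265)
Y = -1541336 (Y = 8 - 4*(-879*(-439) - 545) = 8 - 4*(385881 - 545) = 8 - 4*385336 = 8 - 1541344 = -1541336)
g(208)/(-355*(-817) + 853) + Y/(-4397275) = -265/(-355*(-817) + 853) - 1541336/(-4397275) = -265/(290035 + 853) - 1541336*(-1/4397275) = -265/290888 + 1541336/4397275 = 447190868493/1279114530200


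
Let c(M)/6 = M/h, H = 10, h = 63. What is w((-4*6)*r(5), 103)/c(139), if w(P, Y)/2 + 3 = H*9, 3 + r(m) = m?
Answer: 1827/139 ≈ 13.144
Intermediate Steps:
c(M) = 2*M/21 (c(M) = 6*(M/63) = 2*M/21)
r(m) = -3 + m
w(P, Y) = 174 (w(P, Y) = -6 + 2*(10*9) = -6 + 2*90 = -6 + 180 = 174)
w((-4*6)*r(5), 103)/c(139) = 174/(((2/21)*139)) = 174/(278/21) = 174*(21/278) = 1827/139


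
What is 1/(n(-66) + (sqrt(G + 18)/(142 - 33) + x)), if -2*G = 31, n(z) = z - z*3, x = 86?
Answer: 5180116/1129265283 - 109*sqrt(10)/1129265283 ≈ 0.0045869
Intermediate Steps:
n(z) = -2*z (n(z) = z - 3*z = -2*z)
G = -31/2 (G = -1/2*31 = -31/2 ≈ -15.500)
1/(n(-66) + (sqrt(G + 18)/(142 - 33) + x)) = 1/(-2*(-66) + (sqrt(-31/2 + 18)/(142 - 33) + 86)) = 1/(132 + (sqrt(5/2)/109 + 86)) = 1/(132 + ((sqrt(10)/2)*(1/109) + 86)) = 1/(132 + (sqrt(10)/218 + 86)) = 1/(132 + (86 + sqrt(10)/218)) = 1/(218 + sqrt(10)/218)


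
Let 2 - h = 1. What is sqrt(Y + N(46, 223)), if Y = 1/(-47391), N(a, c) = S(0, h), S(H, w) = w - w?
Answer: I*sqrt(47391)/47391 ≈ 0.0045936*I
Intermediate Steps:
h = 1 (h = 2 - 1*1 = 2 - 1 = 1)
S(H, w) = 0
N(a, c) = 0
Y = -1/47391 ≈ -2.1101e-5
sqrt(Y + N(46, 223)) = sqrt(-1/47391 + 0) = sqrt(-1/47391) = I*sqrt(47391)/47391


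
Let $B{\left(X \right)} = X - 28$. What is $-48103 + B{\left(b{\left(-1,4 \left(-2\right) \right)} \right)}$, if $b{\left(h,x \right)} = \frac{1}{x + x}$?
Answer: $- \frac{770097}{16} \approx -48131.0$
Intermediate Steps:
$b{\left(h,x \right)} = \frac{1}{2 x}$
$B{\left(X \right)} = -28 + X$
$-48103 + B{\left(b{\left(-1,4 \left(-2\right) \right)} \right)} = -48103 - \left(28 - \frac{1}{2 \cdot 4 \left(-2\right)}\right) = -48103 - \left(28 - \frac{1}{2 \left(-8\right)}\right) = -48103 + \left(-28 + \frac{1}{2} \left(- \frac{1}{8}\right)\right) = -48103 - \frac{449}{16} = - \frac{770097}{16}$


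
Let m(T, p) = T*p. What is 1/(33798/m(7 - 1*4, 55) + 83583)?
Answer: 55/4608331 ≈ 1.1935e-5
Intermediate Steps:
1/(33798/m(7 - 1*4, 55) + 83583) = 1/(33798/(((7 - 1*4)*55)) + 83583) = 1/(33798/(((7 - 4)*55)) + 83583) = 1/(33798/((3*55)) + 83583) = 1/(33798/165 + 83583) = 1/(33798*(1/165) + 83583) = 1/(11266/55 + 83583) = 1/(4608331/55) = 55/4608331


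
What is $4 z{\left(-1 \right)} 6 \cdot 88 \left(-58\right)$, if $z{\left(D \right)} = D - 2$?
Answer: $367488$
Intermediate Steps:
$z{\left(D \right)} = -2 + D$
$4 z{\left(-1 \right)} 6 \cdot 88 \left(-58\right) = 4 \left(-2 - 1\right) 6 \cdot 88 \left(-58\right) = 4 \left(-3\right) 6 \cdot 88 \left(-58\right) = \left(-12\right) 6 \cdot 88 \left(-58\right) = \left(-72\right) 88 \left(-58\right) = \left(-6336\right) \left(-58\right) = 367488$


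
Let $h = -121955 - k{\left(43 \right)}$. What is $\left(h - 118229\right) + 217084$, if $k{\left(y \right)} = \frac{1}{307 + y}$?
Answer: $- \frac{8085001}{350} \approx -23100.0$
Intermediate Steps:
$h = - \frac{42684251}{350}$ ($h = -121955 - \frac{1}{307 + 43} = -121955 - \frac{1}{350} = - \frac{42684251}{350} \approx -1.2196 \cdot 10^{5}$)
$\left(h - 118229\right) + 217084 = \left(- \frac{42684251}{350} - 118229\right) + 217084 = - \frac{84064401}{350} + 217084 = - \frac{8085001}{350}$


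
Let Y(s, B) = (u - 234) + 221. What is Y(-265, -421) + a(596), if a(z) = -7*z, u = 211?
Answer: -3974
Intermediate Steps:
Y(s, B) = 198 (Y(s, B) = (211 - 234) + 221 = -23 + 221 = 198)
Y(-265, -421) + a(596) = 198 - 7*596 = 198 - 4172 = -3974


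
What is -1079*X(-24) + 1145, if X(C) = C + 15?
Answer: 10856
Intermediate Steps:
X(C) = 15 + C
-1079*X(-24) + 1145 = -1079*(15 - 24) + 1145 = -1079*(-9) + 1145 = 9711 + 1145 = 10856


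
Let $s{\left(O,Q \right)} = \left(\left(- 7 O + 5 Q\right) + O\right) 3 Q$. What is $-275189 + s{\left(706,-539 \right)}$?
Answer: $10932238$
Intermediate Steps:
$s{\left(O,Q \right)} = Q \left(- 18 O + 15 Q\right)$ ($s{\left(O,Q \right)} = \left(- 6 O + 5 Q\right) 3 Q = \left(- 18 O + 15 Q\right) Q = Q \left(- 18 O + 15 Q\right)$)
$-275189 + s{\left(706,-539 \right)} = -275189 + 3 \left(-539\right) \left(\left(-6\right) 706 + 5 \left(-539\right)\right) = -275189 + 3 \left(-539\right) \left(-4236 - 2695\right) = -275189 + 3 \left(-539\right) \left(-6931\right) = -275189 + 11207427 = 10932238$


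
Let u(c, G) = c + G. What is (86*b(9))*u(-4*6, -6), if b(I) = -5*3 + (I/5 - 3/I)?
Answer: 34916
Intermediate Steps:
b(I) = -15 - 3/I + I/5 (b(I) = -15 + (I*(⅕) - 3/I) = -15 + (I/5 - 3/I) = -15 + (-3/I + I/5) = -15 - 3/I + I/5)
u(c, G) = G + c
(86*b(9))*u(-4*6, -6) = (86*(-15 - 3/9 + (⅕)*9))*(-6 - 4*6) = (86*(-15 - 3*⅑ + 9/5))*(-6 - 24) = (86*(-15 - ⅓ + 9/5))*(-30) = (86*(-203/15))*(-30) = -17458/15*(-30) = 34916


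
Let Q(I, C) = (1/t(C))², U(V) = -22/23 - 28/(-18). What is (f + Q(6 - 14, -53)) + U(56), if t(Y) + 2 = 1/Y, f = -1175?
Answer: -2782681886/2369943 ≈ -1174.2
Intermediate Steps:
t(Y) = -2 + 1/Y
U(V) = 124/207 (U(V) = -22*1/23 - 28*(-1/18) = -22/23 + 14/9 = 124/207)
Q(I, C) = (-2 + 1/C)⁻² (Q(I, C) = (1/(-2 + 1/C))² = (-2 + 1/C)⁻²)
(f + Q(6 - 14, -53)) + U(56) = (-1175 + (-53)²/(-1 + 2*(-53))²) + 124/207 = (-1175 + 2809/(-1 - 106)²) + 124/207 = (-1175 + 2809/(-107)²) + 124/207 = (-1175 + 2809*(1/11449)) + 124/207 = (-1175 + 2809/11449) + 124/207 = -13449766/11449 + 124/207 = -2782681886/2369943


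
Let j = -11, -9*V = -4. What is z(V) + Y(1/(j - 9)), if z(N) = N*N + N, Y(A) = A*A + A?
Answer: 19261/32400 ≈ 0.59447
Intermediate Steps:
V = 4/9 (V = -⅑*(-4) = 4/9 ≈ 0.44444)
Y(A) = A + A² (Y(A) = A² + A = A + A²)
z(N) = N + N² (z(N) = N² + N = N + N²)
z(V) + Y(1/(j - 9)) = 4*(1 + 4/9)/9 + (1 + 1/(-11 - 9))/(-11 - 9) = (4/9)*(13/9) + (1 + 1/(-20))/(-20) = 52/81 - (1 - 1/20)/20 = 52/81 - 1/20*19/20 = 52/81 - 19/400 = 19261/32400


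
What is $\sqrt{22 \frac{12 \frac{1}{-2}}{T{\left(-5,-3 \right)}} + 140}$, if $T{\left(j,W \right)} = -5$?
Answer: $\frac{8 \sqrt{65}}{5} \approx 12.9$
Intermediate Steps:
$\sqrt{22 \frac{12 \frac{1}{-2}}{T{\left(-5,-3 \right)}} + 140} = \sqrt{22 \frac{12 \frac{1}{-2}}{-5} + 140} = \sqrt{22 \cdot 12 \left(- \frac{1}{2}\right) \left(- \frac{1}{5}\right) + 140} = \sqrt{22 \left(\left(-6\right) \left(- \frac{1}{5}\right)\right) + 140} = \sqrt{22 \cdot \frac{6}{5} + 140} = \sqrt{\frac{132}{5} + 140} = \sqrt{\frac{832}{5}} = \frac{8 \sqrt{65}}{5}$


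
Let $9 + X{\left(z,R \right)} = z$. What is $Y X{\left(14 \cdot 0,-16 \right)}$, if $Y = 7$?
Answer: $-63$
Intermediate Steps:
$X{\left(z,R \right)} = -9 + z$
$Y X{\left(14 \cdot 0,-16 \right)} = 7 \left(-9 + 14 \cdot 0\right) = 7 \left(-9 + 0\right) = 7 \left(-9\right) = -63$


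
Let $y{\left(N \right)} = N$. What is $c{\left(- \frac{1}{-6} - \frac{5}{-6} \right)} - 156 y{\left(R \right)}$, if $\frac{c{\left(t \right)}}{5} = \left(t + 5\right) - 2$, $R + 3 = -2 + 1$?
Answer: $644$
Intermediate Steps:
$R = -4$ ($R = -3 + \left(-2 + 1\right) = -3 - 1 = -4$)
$c{\left(t \right)} = 15 + 5 t$ ($c{\left(t \right)} = 5 \left(\left(t + 5\right) - 2\right) = 5 \left(\left(5 + t\right) - 2\right) = 5 \left(3 + t\right) = 15 + 5 t$)
$c{\left(- \frac{1}{-6} - \frac{5}{-6} \right)} - 156 y{\left(R \right)} = \left(15 + 5 \left(- \frac{1}{-6} - \frac{5}{-6}\right)\right) - -624 = \left(15 + 5 \left(\left(-1\right) \left(- \frac{1}{6}\right) - - \frac{5}{6}\right)\right) + 624 = \left(15 + 5 \left(\frac{1}{6} + \frac{5}{6}\right)\right) + 624 = \left(15 + 5 \cdot 1\right) + 624 = \left(15 + 5\right) + 624 = 20 + 624 = 644$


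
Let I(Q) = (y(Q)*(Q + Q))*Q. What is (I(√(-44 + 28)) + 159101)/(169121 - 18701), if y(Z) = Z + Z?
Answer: 159101/150420 - 64*I/37605 ≈ 1.0577 - 0.0017019*I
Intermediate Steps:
y(Z) = 2*Z
I(Q) = 4*Q³ (I(Q) = ((2*Q)*(Q + Q))*Q = ((2*Q)*(2*Q))*Q = (4*Q²)*Q = 4*Q³)
(I(√(-44 + 28)) + 159101)/(169121 - 18701) = (4*(√(-44 + 28))³ + 159101)/(169121 - 18701) = (4*(√(-16))³ + 159101)/150420 = (4*(4*I)³ + 159101)*(1/150420) = (4*(-64*I) + 159101)*(1/150420) = (-256*I + 159101)*(1/150420) = (159101 - 256*I)*(1/150420) = 159101/150420 - 64*I/37605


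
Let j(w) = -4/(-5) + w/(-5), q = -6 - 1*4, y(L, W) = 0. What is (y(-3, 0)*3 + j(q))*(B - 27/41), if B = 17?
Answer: 1876/41 ≈ 45.756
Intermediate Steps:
q = -10 (q = -6 - 4 = -10)
j(w) = 4/5 - w/5 (j(w) = -4*(-1/5) + w*(-1/5) = 4/5 - w/5)
(y(-3, 0)*3 + j(q))*(B - 27/41) = (0*3 + (4/5 - 1/5*(-10)))*(17 - 27/41) = (0 + (4/5 + 2))*(17 - 27/41) = (0 + 14/5)*(17 - 1*27/41) = 14*(17 - 27/41)/5 = (14/5)*(670/41) = 1876/41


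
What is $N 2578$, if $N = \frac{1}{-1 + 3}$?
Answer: $1289$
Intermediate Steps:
$N = \frac{1}{2} \approx 0.5$
$N 2578 = \frac{1}{2} \cdot 2578 = 1289$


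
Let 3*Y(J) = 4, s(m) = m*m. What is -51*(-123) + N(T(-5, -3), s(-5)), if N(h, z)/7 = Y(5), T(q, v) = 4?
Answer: 18847/3 ≈ 6282.3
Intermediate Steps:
s(m) = m²
Y(J) = 4/3 (Y(J) = (⅓)*4 = 4/3)
N(h, z) = 28/3 (N(h, z) = 7*(4/3) = 28/3)
-51*(-123) + N(T(-5, -3), s(-5)) = -51*(-123) + 28/3 = 6273 + 28/3 = 18847/3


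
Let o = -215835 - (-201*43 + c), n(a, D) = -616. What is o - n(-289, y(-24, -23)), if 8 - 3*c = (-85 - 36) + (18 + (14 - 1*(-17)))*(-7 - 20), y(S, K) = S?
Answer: -207060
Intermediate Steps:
c = 484 (c = 8/3 - ((-85 - 36) + (18 + (14 - 1*(-17)))*(-7 - 20))/3 = 8/3 - (-121 + (18 + (14 + 17))*(-27))/3 = 8/3 - (-121 + (18 + 31)*(-27))/3 = 8/3 - (-121 + 49*(-27))/3 = 8/3 - (-121 - 1323)/3 = 8/3 - 1/3*(-1444) = 8/3 + 1444/3 = 484)
o = -207676 (o = -215835 - (-201*43 + 484) = -215835 - (-8643 + 484) = -215835 - 1*(-8159) = -215835 + 8159 = -207676)
o - n(-289, y(-24, -23)) = -207676 - 1*(-616) = -207676 + 616 = -207060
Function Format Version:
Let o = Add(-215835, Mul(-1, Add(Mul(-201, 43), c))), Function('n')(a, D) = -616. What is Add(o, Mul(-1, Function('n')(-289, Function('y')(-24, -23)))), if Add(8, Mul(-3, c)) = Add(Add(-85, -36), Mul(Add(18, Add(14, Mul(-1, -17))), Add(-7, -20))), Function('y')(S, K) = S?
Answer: -207060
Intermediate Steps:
c = 484 (c = Add(Rational(8, 3), Mul(Rational(-1, 3), Add(Add(-85, -36), Mul(Add(18, Add(14, Mul(-1, -17))), Add(-7, -20))))) = Add(Rational(8, 3), Mul(Rational(-1, 3), Add(-121, Mul(Add(18, Add(14, 17)), -27)))) = Add(Rational(8, 3), Mul(Rational(-1, 3), Add(-121, Mul(Add(18, 31), -27)))) = Add(Rational(8, 3), Mul(Rational(-1, 3), Add(-121, Mul(49, -27)))) = Add(Rational(8, 3), Mul(Rational(-1, 3), Add(-121, -1323))) = Add(Rational(8, 3), Mul(Rational(-1, 3), -1444)) = Add(Rational(8, 3), Rational(1444, 3)) = 484)
o = -207676 (o = Add(-215835, Mul(-1, Add(Mul(-201, 43), 484))) = Add(-215835, Mul(-1, Add(-8643, 484))) = Add(-215835, Mul(-1, -8159)) = Add(-215835, 8159) = -207676)
Add(o, Mul(-1, Function('n')(-289, Function('y')(-24, -23)))) = Add(-207676, Mul(-1, -616)) = Add(-207676, 616) = -207060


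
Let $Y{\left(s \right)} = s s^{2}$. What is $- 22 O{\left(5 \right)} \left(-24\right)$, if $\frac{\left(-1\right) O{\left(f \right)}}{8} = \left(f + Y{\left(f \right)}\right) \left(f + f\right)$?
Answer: $-5491200$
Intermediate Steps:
$Y{\left(s \right)} = s^{3}$
$O{\left(f \right)} = - 16 f \left(f + f^{3}\right)$ ($O{\left(f \right)} = - 8 \left(f + f^{3}\right) \left(f + f\right) = - 8 \left(f + f^{3}\right) 2 f = - 8 \cdot 2 f \left(f + f^{3}\right) = - 16 f \left(f + f^{3}\right)$)
$- 22 O{\left(5 \right)} \left(-24\right) = - 22 \left(- 16 \cdot 5^{2} \left(1 + 5^{2}\right)\right) \left(-24\right) = - 22 \left(\left(-16\right) 25 \left(1 + 25\right)\right) \left(-24\right) = - 22 \left(\left(-16\right) 25 \cdot 26\right) \left(-24\right) = \left(-22\right) \left(-10400\right) \left(-24\right) = 228800 \left(-24\right) = -5491200$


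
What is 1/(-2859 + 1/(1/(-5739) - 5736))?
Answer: -32918905/94115155134 ≈ -0.00034977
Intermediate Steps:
1/(-2859 + 1/(1/(-5739) - 5736)) = 1/(-2859 + 1/(-1/5739 - 5736)) = 1/(-2859 + 1/(-32918905/5739)) = 1/(-2859 - 5739/32918905) = 1/(-94115155134/32918905) = -32918905/94115155134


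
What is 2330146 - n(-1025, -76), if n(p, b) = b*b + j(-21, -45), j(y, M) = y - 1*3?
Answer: 2324394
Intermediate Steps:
j(y, M) = -3 + y (j(y, M) = y - 3 = -3 + y)
n(p, b) = -24 + b² (n(p, b) = b*b + (-3 - 21) = b² - 24 = -24 + b²)
2330146 - n(-1025, -76) = 2330146 - (-24 + (-76)²) = 2330146 - (-24 + 5776) = 2330146 - 1*5752 = 2330146 - 5752 = 2324394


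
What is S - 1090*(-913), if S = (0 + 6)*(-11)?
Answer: 995104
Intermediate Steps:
S = -66 (S = 6*(-11) = -66)
S - 1090*(-913) = -66 - 1090*(-913) = -66 + 995170 = 995104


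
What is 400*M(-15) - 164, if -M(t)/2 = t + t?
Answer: 23836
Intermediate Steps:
M(t) = -4*t (M(t) = -2*(t + t) = -4*t)
400*M(-15) - 164 = 400*(-4*(-15)) - 164 = 400*60 - 164 = 24000 - 164 = 23836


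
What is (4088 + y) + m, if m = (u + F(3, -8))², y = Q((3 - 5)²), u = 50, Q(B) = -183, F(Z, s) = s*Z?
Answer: 4581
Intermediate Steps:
F(Z, s) = Z*s
y = -183
m = 676 (m = (50 + 3*(-8))² = (50 - 24)² = 26² = 676)
(4088 + y) + m = (4088 - 183) + 676 = 3905 + 676 = 4581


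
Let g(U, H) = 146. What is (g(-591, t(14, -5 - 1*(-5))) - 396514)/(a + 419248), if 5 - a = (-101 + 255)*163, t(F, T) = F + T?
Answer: -396368/394151 ≈ -1.0056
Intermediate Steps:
a = -25097 (a = 5 - (-101 + 255)*163 = 5 - 154*163 = 5 - 1*25102 = 5 - 25102 = -25097)
(g(-591, t(14, -5 - 1*(-5))) - 396514)/(a + 419248) = (146 - 396514)/(-25097 + 419248) = -396368/394151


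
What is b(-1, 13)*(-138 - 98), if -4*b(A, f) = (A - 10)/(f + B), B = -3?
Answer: -649/10 ≈ -64.900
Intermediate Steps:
b(A, f) = -(-10 + A)/(4*(-3 + f)) (b(A, f) = -(A - 10)/(4*(f - 3)) = -(-10 + A)/(4*(-3 + f)))
b(-1, 13)*(-138 - 98) = ((10 - 1*(-1))/(4*(-3 + 13)))*(-138 - 98) = ((¼)*(10 + 1)/10)*(-236) = ((¼)*(⅒)*11)*(-236) = (11/40)*(-236) = -649/10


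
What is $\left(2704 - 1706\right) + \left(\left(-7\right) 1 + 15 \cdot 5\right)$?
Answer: $1066$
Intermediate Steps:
$\left(2704 - 1706\right) + \left(\left(-7\right) 1 + 15 \cdot 5\right) = 998 + \left(-7 + 75\right) = 998 + 68 = 1066$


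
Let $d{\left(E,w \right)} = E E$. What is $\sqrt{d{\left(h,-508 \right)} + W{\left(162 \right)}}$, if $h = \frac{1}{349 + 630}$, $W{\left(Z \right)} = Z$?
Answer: $\frac{\sqrt{155267443}}{979} \approx 12.728$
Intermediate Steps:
$h = \frac{1}{979} \approx 0.0010215$
$d{\left(E,w \right)} = E^{2}$
$\sqrt{d{\left(h,-508 \right)} + W{\left(162 \right)}} = \sqrt{\left(\frac{1}{979}\right)^{2} + 162} = \sqrt{\frac{1}{958441} + 162} = \sqrt{\frac{155267443}{958441}} = \frac{\sqrt{155267443}}{979}$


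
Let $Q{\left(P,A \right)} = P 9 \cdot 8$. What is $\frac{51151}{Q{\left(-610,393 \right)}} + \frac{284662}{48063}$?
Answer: $\frac{3347961509}{703642320} \approx 4.758$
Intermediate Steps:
$Q{\left(P,A \right)} = 72 P$ ($Q{\left(P,A \right)} = 9 P 8 = 72 P$)
$\frac{51151}{Q{\left(-610,393 \right)}} + \frac{284662}{48063} = \frac{51151}{72 \left(-610\right)} + \frac{284662}{48063} = \frac{51151}{-43920} + 284662 \cdot \frac{1}{48063} = 51151 \left(- \frac{1}{43920}\right) + \frac{284662}{48063} = - \frac{51151}{43920} + \frac{284662}{48063} = \frac{3347961509}{703642320}$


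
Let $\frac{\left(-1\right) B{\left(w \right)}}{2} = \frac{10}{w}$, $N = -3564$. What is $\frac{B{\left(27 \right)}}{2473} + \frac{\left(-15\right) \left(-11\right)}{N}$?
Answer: $- \frac{12445}{267084} \approx -0.046596$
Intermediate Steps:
$B{\left(w \right)} = - \frac{20}{w}$ ($B{\left(w \right)} = - 2 \frac{10}{w} = - \frac{20}{w}$)
$\frac{B{\left(27 \right)}}{2473} + \frac{\left(-15\right) \left(-11\right)}{N} = \frac{\left(-20\right) \frac{1}{27}}{2473} + \frac{\left(-15\right) \left(-11\right)}{-3564} = \left(-20\right) \frac{1}{27} \cdot \frac{1}{2473} + 165 \left(- \frac{1}{3564}\right) = \left(- \frac{20}{27}\right) \frac{1}{2473} - \frac{5}{108} = - \frac{20}{66771} - \frac{5}{108} = - \frac{12445}{267084}$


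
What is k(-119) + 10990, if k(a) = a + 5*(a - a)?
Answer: 10871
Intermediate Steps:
k(a) = a (k(a) = a + 5*0 = a + 0 = a)
k(-119) + 10990 = -119 + 10990 = 10871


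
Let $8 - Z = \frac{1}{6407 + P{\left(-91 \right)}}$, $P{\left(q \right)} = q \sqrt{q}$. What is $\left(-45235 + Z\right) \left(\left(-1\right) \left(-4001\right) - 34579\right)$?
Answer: $\frac{28905906854798283}{20901610} + \frac{1391299 i \sqrt{91}}{20901610} \approx 1.383 \cdot 10^{9} + 0.63498 i$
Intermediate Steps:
$P{\left(q \right)} = q^{\frac{3}{2}}$
$Z = 8 - \frac{1}{6407 - 91 i \sqrt{91}}$ ($Z = 8 - \frac{1}{6407 + \left(-91\right)^{\frac{3}{2}}} = 8 - \frac{1}{6407 - 91 i \sqrt{91}} \approx 7.9998 - 2.0766 \cdot 10^{-5} i$)
$\left(-45235 + Z\right) \left(\left(-1\right) \left(-4001\right) - 34579\right) = \left(-45235 + \left(\frac{334419353}{41803220} - \frac{91 i \sqrt{91}}{41803220}\right)\right) \left(\left(-1\right) \left(-4001\right) - 34579\right) = \left(- \frac{1890634237347}{41803220} - \frac{91 i \sqrt{91}}{41803220}\right) \left(4001 - 34579\right) = \left(- \frac{1890634237347}{41803220} - \frac{91 i \sqrt{91}}{41803220}\right) \left(-30578\right) = \frac{28905906854798283}{20901610} + \frac{1391299 i \sqrt{91}}{20901610}$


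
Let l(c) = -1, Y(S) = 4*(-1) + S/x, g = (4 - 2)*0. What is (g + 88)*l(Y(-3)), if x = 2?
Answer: -88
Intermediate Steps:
g = 0 (g = 2*0 = 0)
Y(S) = -4 + S/2 (Y(S) = 4*(-1) + S/2 = -4 + S*(1/2) = -4 + S/2)
(g + 88)*l(Y(-3)) = (0 + 88)*(-1) = 88*(-1) = -88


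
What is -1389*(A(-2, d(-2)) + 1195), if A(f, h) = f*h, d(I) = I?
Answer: -1665411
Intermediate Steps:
-1389*(A(-2, d(-2)) + 1195) = -1389*(-2*(-2) + 1195) = -1389*(4 + 1195) = -1389*1199 = -1665411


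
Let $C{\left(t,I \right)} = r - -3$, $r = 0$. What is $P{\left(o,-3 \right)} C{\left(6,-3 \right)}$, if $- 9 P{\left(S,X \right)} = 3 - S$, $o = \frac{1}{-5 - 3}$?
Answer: $- \frac{25}{24} \approx -1.0417$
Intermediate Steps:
$o = - \frac{1}{8}$ ($o = \frac{1}{-8} = - \frac{1}{8} \approx -0.125$)
$P{\left(S,X \right)} = - \frac{1}{3} + \frac{S}{9}$ ($P{\left(S,X \right)} = - \frac{3 - S}{9} = - \frac{1}{3} + \frac{S}{9}$)
$C{\left(t,I \right)} = 3$ ($C{\left(t,I \right)} = 0 - -3 = 0 + 3 = 3$)
$P{\left(o,-3 \right)} C{\left(6,-3 \right)} = \left(- \frac{1}{3} + \frac{1}{9} \left(- \frac{1}{8}\right)\right) 3 = \left(- \frac{1}{3} - \frac{1}{72}\right) 3 = \left(- \frac{25}{72}\right) 3 = - \frac{25}{24}$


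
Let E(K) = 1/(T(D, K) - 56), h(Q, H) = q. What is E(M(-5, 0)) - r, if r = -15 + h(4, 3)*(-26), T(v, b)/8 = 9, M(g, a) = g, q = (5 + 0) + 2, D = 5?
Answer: 3153/16 ≈ 197.06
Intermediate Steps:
q = 7 (q = 5 + 2 = 7)
h(Q, H) = 7
T(v, b) = 72 (T(v, b) = 8*9 = 72)
r = -197 (r = -15 + 7*(-26) = -15 - 182 = -197)
E(K) = 1/16 (E(K) = 1/(72 - 56) = 1/16)
E(M(-5, 0)) - r = 1/16 - 1*(-197) = 1/16 + 197 = 3153/16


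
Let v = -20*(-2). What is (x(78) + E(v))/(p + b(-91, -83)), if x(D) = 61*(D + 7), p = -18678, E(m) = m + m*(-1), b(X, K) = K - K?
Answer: -5185/18678 ≈ -0.27760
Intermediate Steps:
b(X, K) = 0
v = 40
E(m) = 0 (E(m) = m - m = 0)
x(D) = 427 + 61*D (x(D) = 61*(7 + D) = 427 + 61*D)
(x(78) + E(v))/(p + b(-91, -83)) = ((427 + 61*78) + 0)/(-18678 + 0) = ((427 + 4758) + 0)/(-18678) = (5185 + 0)*(-1/18678) = 5185*(-1/18678) = -5185/18678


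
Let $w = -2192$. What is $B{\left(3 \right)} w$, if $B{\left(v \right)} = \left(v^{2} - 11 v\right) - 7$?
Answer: $67952$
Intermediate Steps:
$B{\left(v \right)} = -7 + v^{2} - 11 v$
$B{\left(3 \right)} w = \left(-7 + 3^{2} - 33\right) \left(-2192\right) = \left(-7 + 9 - 33\right) \left(-2192\right) = \left(-31\right) \left(-2192\right) = 67952$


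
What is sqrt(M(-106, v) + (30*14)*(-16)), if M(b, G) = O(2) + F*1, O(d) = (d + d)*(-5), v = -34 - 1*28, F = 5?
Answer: I*sqrt(6735) ≈ 82.067*I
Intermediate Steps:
v = -62 (v = -34 - 28 = -62)
O(d) = -10*d (O(d) = (2*d)*(-5) = -10*d)
M(b, G) = -15 (M(b, G) = -10*2 + 5*1 = -20 + 5 = -15)
sqrt(M(-106, v) + (30*14)*(-16)) = sqrt(-15 + (30*14)*(-16)) = sqrt(-15 + 420*(-16)) = sqrt(-15 - 6720) = sqrt(-6735) = I*sqrt(6735)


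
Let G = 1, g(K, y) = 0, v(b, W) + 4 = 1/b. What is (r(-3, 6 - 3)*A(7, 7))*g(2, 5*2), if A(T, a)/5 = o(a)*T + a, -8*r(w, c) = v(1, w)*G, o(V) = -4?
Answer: 0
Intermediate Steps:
v(b, W) = -4 + 1/b
r(w, c) = 3/8 (r(w, c) = -(-4 + 1/1)/8 = -(-4 + 1)/8 = -(-3)/8 = -1/8*(-3) = 3/8)
A(T, a) = -20*T + 5*a (A(T, a) = 5*(-4*T + a) = 5*(a - 4*T) = -20*T + 5*a)
(r(-3, 6 - 3)*A(7, 7))*g(2, 5*2) = (3*(-20*7 + 5*7)/8)*0 = (3*(-140 + 35)/8)*0 = ((3/8)*(-105))*0 = -315/8*0 = 0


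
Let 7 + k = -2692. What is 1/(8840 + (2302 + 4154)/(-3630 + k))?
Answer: 6329/55941904 ≈ 0.00011314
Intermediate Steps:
k = -2699 (k = -7 - 2692 = -2699)
1/(8840 + (2302 + 4154)/(-3630 + k)) = 1/(8840 + (2302 + 4154)/(-3630 - 2699)) = 1/(8840 + 6456/(-6329)) = 1/(8840 + 6456*(-1/6329)) = 1/(8840 - 6456/6329) = 1/(55941904/6329) = 6329/55941904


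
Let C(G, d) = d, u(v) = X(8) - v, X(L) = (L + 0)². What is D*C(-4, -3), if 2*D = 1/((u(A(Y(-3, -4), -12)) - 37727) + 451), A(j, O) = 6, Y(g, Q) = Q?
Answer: 1/24812 ≈ 4.0303e-5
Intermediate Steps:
X(L) = L²
u(v) = 64 - v (u(v) = 8² - v = 64 - v)
D = -1/74436 (D = 1/(2*(((64 - 1*6) - 37727) + 451)) = 1/(2*(((64 - 6) - 37727) + 451)) = 1/(2*((58 - 37727) + 451)) = 1/(2*(-37669 + 451)) = (½)/(-37218) = (½)*(-1/37218) = -1/74436 ≈ -1.3434e-5)
D*C(-4, -3) = -1/74436*(-3) = 1/24812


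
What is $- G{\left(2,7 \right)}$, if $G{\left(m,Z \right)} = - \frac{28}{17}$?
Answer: $\frac{28}{17} \approx 1.6471$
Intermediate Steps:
$G{\left(m,Z \right)} = - \frac{28}{17}$ ($G{\left(m,Z \right)} = \left(-28\right) \frac{1}{17} = - \frac{28}{17}$)
$- G{\left(2,7 \right)} = \left(-1\right) \left(- \frac{28}{17}\right) = \frac{28}{17}$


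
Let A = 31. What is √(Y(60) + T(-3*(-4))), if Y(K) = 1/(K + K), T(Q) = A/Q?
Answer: √9330/60 ≈ 1.6099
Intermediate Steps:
T(Q) = 31/Q
Y(K) = 1/(2*K)
√(Y(60) + T(-3*(-4))) = √((½)/60 + 31/((-3*(-4)))) = √((½)*(1/60) + 31/12) = √(1/120 + 31*(1/12)) = √(1/120 + 31/12) = √(311/120) = √9330/60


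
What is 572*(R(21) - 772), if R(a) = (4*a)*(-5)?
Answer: -681824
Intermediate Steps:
R(a) = -20*a
572*(R(21) - 772) = 572*(-20*21 - 772) = 572*(-420 - 772) = 572*(-1192) = -681824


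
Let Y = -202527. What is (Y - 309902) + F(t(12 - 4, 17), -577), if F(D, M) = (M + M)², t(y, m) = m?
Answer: 819287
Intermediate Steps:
F(D, M) = 4*M² (F(D, M) = (2*M)² = 4*M²)
(Y - 309902) + F(t(12 - 4, 17), -577) = (-202527 - 309902) + 4*(-577)² = -512429 + 4*332929 = -512429 + 1331716 = 819287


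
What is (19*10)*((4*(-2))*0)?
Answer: 0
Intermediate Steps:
(19*10)*((4*(-2))*0) = 190*(-8*0) = 190*0 = 0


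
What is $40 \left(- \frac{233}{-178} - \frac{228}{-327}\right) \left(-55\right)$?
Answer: $- \frac{42817500}{9701} \approx -4413.7$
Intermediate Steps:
$40 \left(- \frac{233}{-178} - \frac{228}{-327}\right) \left(-55\right) = 40 \left(\left(-233\right) \left(- \frac{1}{178}\right) - - \frac{76}{109}\right) \left(-55\right) = 40 \left(\frac{233}{178} + \frac{76}{109}\right) \left(-55\right) = 40 \cdot \frac{38925}{19402} \left(-55\right) = \frac{778500}{9701} \left(-55\right) = - \frac{42817500}{9701}$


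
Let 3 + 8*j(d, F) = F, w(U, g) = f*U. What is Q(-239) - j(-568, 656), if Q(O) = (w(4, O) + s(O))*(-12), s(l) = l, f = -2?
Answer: 23059/8 ≈ 2882.4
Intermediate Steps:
w(U, g) = -2*U
j(d, F) = -3/8 + F/8
Q(O) = 96 - 12*O (Q(O) = (-2*4 + O)*(-12) = (-8 + O)*(-12) = 96 - 12*O)
Q(-239) - j(-568, 656) = (96 - 12*(-239)) - (-3/8 + (1/8)*656) = (96 + 2868) - (-3/8 + 82) = 2964 - 1*653/8 = 2964 - 653/8 = 23059/8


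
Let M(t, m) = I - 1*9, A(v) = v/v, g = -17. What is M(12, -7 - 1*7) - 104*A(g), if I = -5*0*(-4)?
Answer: -113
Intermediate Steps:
I = 0 (I = 0*(-4) = 0)
A(v) = 1
M(t, m) = -9 (M(t, m) = 0 - 1*9 = 0 - 9 = -9)
M(12, -7 - 1*7) - 104*A(g) = -9 - 104*1 = -9 - 104 = -113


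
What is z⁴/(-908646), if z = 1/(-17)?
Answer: -1/75891022566 ≈ -1.3177e-11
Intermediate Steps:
z = -1/17 ≈ -0.058824
z⁴/(-908646) = (-1/17)⁴/(-908646) = (1/83521)*(-1/908646) = -1/75891022566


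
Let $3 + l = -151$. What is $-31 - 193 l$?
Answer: $29691$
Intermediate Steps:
$l = -154$ ($l = -3 - 151 = -154$)
$-31 - 193 l = -31 - -29722 = -31 + 29722 = 29691$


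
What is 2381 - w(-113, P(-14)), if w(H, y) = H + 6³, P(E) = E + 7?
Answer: 2278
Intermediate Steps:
P(E) = 7 + E
w(H, y) = 216 + H (w(H, y) = H + 216 = 216 + H)
2381 - w(-113, P(-14)) = 2381 - (216 - 113) = 2381 - 1*103 = 2381 - 103 = 2278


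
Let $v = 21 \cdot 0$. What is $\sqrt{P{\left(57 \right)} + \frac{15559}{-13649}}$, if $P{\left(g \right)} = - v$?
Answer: $\frac{i \sqrt{212364791}}{13649} \approx 1.0677 i$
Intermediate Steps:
$v = 0$
$P{\left(g \right)} = 0$ ($P{\left(g \right)} = \left(-1\right) 0 = 0$)
$\sqrt{P{\left(57 \right)} + \frac{15559}{-13649}} = \sqrt{0 + \frac{15559}{-13649}} = \sqrt{0 + 15559 \left(- \frac{1}{13649}\right)} = \sqrt{0 - \frac{15559}{13649}} = \sqrt{- \frac{15559}{13649}} = \frac{i \sqrt{212364791}}{13649}$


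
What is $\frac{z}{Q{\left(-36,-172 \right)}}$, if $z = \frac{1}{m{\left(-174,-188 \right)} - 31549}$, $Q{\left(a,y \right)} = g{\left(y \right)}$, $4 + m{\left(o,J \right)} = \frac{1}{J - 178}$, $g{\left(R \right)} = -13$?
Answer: $\frac{366}{150129187} \approx 2.4379 \cdot 10^{-6}$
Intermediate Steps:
$m{\left(o,J \right)} = -4 + \frac{1}{-178 + J}$ ($m{\left(o,J \right)} = -4 + \frac{1}{J - 178} = -4 + \frac{1}{-178 + J}$)
$Q{\left(a,y \right)} = -13$
$z = - \frac{366}{11548399}$ ($z = \frac{1}{\frac{713 - -752}{-178 - 188} - 31549} = \frac{1}{\frac{713 + 752}{-366} - 31549} = \frac{1}{\left(- \frac{1}{366}\right) 1465 - 31549} = \frac{1}{- \frac{1465}{366} - 31549} = \frac{1}{- \frac{11548399}{366}} = - \frac{366}{11548399} \approx -3.1693 \cdot 10^{-5}$)
$\frac{z}{Q{\left(-36,-172 \right)}} = - \frac{366}{11548399 \left(-13\right)} = \left(- \frac{366}{11548399}\right) \left(- \frac{1}{13}\right) = \frac{366}{150129187}$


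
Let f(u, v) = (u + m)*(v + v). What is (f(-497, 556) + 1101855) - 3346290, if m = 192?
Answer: -2583595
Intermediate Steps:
f(u, v) = 2*v*(192 + u) (f(u, v) = (u + 192)*(v + v) = (192 + u)*(2*v) = 2*v*(192 + u))
(f(-497, 556) + 1101855) - 3346290 = (2*556*(192 - 497) + 1101855) - 3346290 = (2*556*(-305) + 1101855) - 3346290 = (-339160 + 1101855) - 3346290 = 762695 - 3346290 = -2583595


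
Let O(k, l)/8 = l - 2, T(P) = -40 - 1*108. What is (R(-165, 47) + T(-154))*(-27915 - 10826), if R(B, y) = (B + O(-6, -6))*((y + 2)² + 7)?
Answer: 21368760780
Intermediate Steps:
T(P) = -148 (T(P) = -40 - 108 = -148)
O(k, l) = -16 + 8*l (O(k, l) = 8*(l - 2) = 8*(-2 + l) = -16 + 8*l)
R(B, y) = (-64 + B)*(7 + (2 + y)²) (R(B, y) = (B + (-16 + 8*(-6)))*((y + 2)² + 7) = (B + (-16 - 48))*((2 + y)² + 7) = (B - 64)*(7 + (2 + y)²) = (-64 + B)*(7 + (2 + y)²))
(R(-165, 47) + T(-154))*(-27915 - 10826) = ((-448 - 64*(2 + 47)² + 7*(-165) - 165*(2 + 47)²) - 148)*(-27915 - 10826) = ((-448 - 64*49² - 1155 - 165*49²) - 148)*(-38741) = ((-448 - 64*2401 - 1155 - 165*2401) - 148)*(-38741) = ((-448 - 153664 - 1155 - 396165) - 148)*(-38741) = (-551432 - 148)*(-38741) = -551580*(-38741) = 21368760780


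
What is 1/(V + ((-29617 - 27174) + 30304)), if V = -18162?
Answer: -1/44649 ≈ -2.2397e-5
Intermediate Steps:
1/(V + ((-29617 - 27174) + 30304)) = 1/(-18162 + ((-29617 - 27174) + 30304)) = 1/(-18162 + (-56791 + 30304)) = 1/(-18162 - 26487) = 1/(-44649) = -1/44649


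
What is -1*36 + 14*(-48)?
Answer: -708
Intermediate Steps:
-1*36 + 14*(-48) = -36 - 672 = -708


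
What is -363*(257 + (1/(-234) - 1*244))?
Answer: -367961/78 ≈ -4717.4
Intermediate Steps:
-363*(257 + (1/(-234) - 1*244)) = -363*(257 + (-1/234 - 244)) = -363*(257 - 57097/234) = -363*3041/234 = -367961/78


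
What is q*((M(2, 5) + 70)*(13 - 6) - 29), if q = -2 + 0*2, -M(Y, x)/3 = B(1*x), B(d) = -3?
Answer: -1048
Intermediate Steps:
M(Y, x) = 9 (M(Y, x) = -3*(-3) = 9)
q = -2 (q = -2 + 0 = -2)
q*((M(2, 5) + 70)*(13 - 6) - 29) = -2*((9 + 70)*(13 - 6) - 29) = -2*(79*7 - 29) = -2*(553 - 29) = -2*524 = -1048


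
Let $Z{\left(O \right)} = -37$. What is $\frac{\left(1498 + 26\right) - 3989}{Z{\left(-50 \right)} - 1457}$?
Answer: $\frac{2465}{1494} \approx 1.6499$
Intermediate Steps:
$\frac{\left(1498 + 26\right) - 3989}{Z{\left(-50 \right)} - 1457} = \frac{\left(1498 + 26\right) - 3989}{-37 - 1457} = \frac{1524 - 3989}{-1494} = \left(-2465\right) \left(- \frac{1}{1494}\right) = \frac{2465}{1494}$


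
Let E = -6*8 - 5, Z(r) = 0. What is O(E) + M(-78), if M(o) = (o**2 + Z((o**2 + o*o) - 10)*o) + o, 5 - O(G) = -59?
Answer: 6070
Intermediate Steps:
E = -53 (E = -48 - 5 = -53)
O(G) = 64 (O(G) = 5 - 1*(-59) = 5 + 59 = 64)
M(o) = o + o**2 (M(o) = (o**2 + 0*o) + o = (o**2 + 0) + o = o**2 + o = o + o**2)
O(E) + M(-78) = 64 - 78*(1 - 78) = 64 - 78*(-77) = 64 + 6006 = 6070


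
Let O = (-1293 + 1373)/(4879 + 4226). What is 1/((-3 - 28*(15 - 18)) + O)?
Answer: 1821/147517 ≈ 0.012344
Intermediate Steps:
O = 16/1821 (O = 80/9105 = 80*(1/9105) = 16/1821 ≈ 0.0087864)
1/((-3 - 28*(15 - 18)) + O) = 1/((-3 - 28*(15 - 18)) + 16/1821) = 1/((-3 - 28*(-3)) + 16/1821) = 1/((-3 + 84) + 16/1821) = 1/(81 + 16/1821) = 1/(147517/1821) = 1821/147517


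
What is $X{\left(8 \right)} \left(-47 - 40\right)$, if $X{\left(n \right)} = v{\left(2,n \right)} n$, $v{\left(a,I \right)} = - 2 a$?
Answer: $2784$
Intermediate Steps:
$X{\left(n \right)} = - 4 n$ ($X{\left(n \right)} = \left(-2\right) 2 n = - 4 n$)
$X{\left(8 \right)} \left(-47 - 40\right) = \left(-4\right) 8 \left(-47 - 40\right) = \left(-32\right) \left(-87\right) = 2784$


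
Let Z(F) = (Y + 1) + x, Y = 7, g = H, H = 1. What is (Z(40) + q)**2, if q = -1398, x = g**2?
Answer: 1929321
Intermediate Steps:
g = 1
x = 1 (x = 1**2 = 1)
Z(F) = 9 (Z(F) = (7 + 1) + 1 = 8 + 1 = 9)
(Z(40) + q)**2 = (9 - 1398)**2 = (-1389)**2 = 1929321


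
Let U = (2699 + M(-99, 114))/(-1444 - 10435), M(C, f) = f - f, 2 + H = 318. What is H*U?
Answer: -852884/11879 ≈ -71.798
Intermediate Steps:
H = 316 (H = -2 + 318 = 316)
M(C, f) = 0
U = -2699/11879 (U = (2699 + 0)/(-1444 - 10435) = 2699/(-11879) = 2699*(-1/11879) = -2699/11879 ≈ -0.22721)
H*U = 316*(-2699/11879) = -852884/11879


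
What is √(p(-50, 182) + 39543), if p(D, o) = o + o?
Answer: √39907 ≈ 199.77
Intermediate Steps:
p(D, o) = 2*o
√(p(-50, 182) + 39543) = √(2*182 + 39543) = √(364 + 39543) = √39907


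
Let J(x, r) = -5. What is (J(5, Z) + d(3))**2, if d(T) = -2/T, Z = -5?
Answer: 289/9 ≈ 32.111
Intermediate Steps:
(J(5, Z) + d(3))**2 = (-5 - 2/3)**2 = (-17/3)**2 = 289/9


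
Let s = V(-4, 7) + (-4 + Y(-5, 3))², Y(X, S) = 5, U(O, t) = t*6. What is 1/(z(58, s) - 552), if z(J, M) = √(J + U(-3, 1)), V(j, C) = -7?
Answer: -1/544 ≈ -0.0018382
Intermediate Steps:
U(O, t) = 6*t
s = -6 (s = -7 + (-4 + 5)² = -7 + 1² = -7 + 1 = -6)
z(J, M) = √(6 + J) (z(J, M) = √(J + 6*1) = √(J + 6) = √(6 + J))
1/(z(58, s) - 552) = 1/(√(6 + 58) - 552) = 1/(√64 - 552) = 1/(8 - 552) = 1/(-544) = -1/544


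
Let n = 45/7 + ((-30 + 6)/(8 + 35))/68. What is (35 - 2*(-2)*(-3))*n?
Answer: 755619/5117 ≈ 147.67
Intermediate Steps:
n = 32853/5117 (n = 45*(⅐) - 24/43*(1/68) = 45/7 - 24*1/43*(1/68) = 45/7 - 24/43*1/68 = 45/7 - 6/731 = 32853/5117 ≈ 6.4204)
(35 - 2*(-2)*(-3))*n = (35 - 2*(-2)*(-3))*(32853/5117) = (35 + 4*(-3))*(32853/5117) = (35 - 12)*(32853/5117) = 23*(32853/5117) = 755619/5117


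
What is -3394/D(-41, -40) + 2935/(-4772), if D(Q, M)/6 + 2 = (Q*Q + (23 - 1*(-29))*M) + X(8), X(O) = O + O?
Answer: 4708159/5511660 ≈ 0.85422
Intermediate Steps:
X(O) = 2*O
D(Q, M) = 84 + 6*Q**2 + 312*M (D(Q, M) = -12 + 6*((Q*Q + (23 - 1*(-29))*M) + 2*8) = -12 + 6*((Q**2 + (23 + 29)*M) + 16) = -12 + 6*((Q**2 + 52*M) + 16) = -12 + 6*(16 + Q**2 + 52*M) = -12 + (96 + 6*Q**2 + 312*M) = 84 + 6*Q**2 + 312*M)
-3394/D(-41, -40) + 2935/(-4772) = -3394/(84 + 6*(-41)**2 + 312*(-40)) + 2935/(-4772) = -3394/(84 + 6*1681 - 12480) + 2935*(-1/4772) = -3394/(84 + 10086 - 12480) - 2935/4772 = -3394/(-2310) - 2935/4772 = -3394*(-1/2310) - 2935/4772 = 1697/1155 - 2935/4772 = 4708159/5511660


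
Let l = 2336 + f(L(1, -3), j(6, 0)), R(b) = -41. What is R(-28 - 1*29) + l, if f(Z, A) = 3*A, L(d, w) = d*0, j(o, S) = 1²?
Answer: 2298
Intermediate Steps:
j(o, S) = 1
L(d, w) = 0
l = 2339 (l = 2336 + 3*1 = 2336 + 3 = 2339)
R(-28 - 1*29) + l = -41 + 2339 = 2298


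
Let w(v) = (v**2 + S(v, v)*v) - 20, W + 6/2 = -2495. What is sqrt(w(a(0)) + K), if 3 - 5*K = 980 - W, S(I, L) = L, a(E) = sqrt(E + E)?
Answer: I*sqrt(715) ≈ 26.739*I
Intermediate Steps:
W = -2498 (W = -3 - 2495 = -2498)
a(E) = sqrt(2)*sqrt(E) (a(E) = sqrt(2*E) = sqrt(2)*sqrt(E))
w(v) = -20 + 2*v**2 (w(v) = (v**2 + v*v) - 20 = (v**2 + v**2) - 20 = 2*v**2 - 20 = -20 + 2*v**2)
K = -695 (K = 3/5 - (980 - 1*(-2498))/5 = 3/5 - (980 + 2498)/5 = 3/5 - 1/5*3478 = 3/5 - 3478/5 = -695)
sqrt(w(a(0)) + K) = sqrt((-20 + 2*(sqrt(2)*sqrt(0))**2) - 695) = sqrt((-20 + 2*(sqrt(2)*0)**2) - 695) = sqrt((-20 + 2*0**2) - 695) = sqrt((-20 + 2*0) - 695) = sqrt((-20 + 0) - 695) = sqrt(-20 - 695) = sqrt(-715) = I*sqrt(715)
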